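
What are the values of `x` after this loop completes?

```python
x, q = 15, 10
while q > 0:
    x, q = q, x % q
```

GCD of 15 and 10
`x` takes the values: 15 → 10 → 5

Answer: 5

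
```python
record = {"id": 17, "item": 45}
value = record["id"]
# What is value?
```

Trace:
`record = {"id": 17, "item": 45}` → record = {'id': 17, 'item': 45}
`value = record["id"]` → value = 17
So value = 17

Answer: 17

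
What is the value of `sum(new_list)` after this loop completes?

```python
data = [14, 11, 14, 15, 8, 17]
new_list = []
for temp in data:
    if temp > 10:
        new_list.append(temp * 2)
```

Sum of doubled values > 10
`new_list` takes the values: [] → [28] → [28, 22] → [28, 22, 28] → [28, 22, 28, 30] → [28, 22, 28, 30, 34]
So `sum(new_list)` = 142

Answer: 142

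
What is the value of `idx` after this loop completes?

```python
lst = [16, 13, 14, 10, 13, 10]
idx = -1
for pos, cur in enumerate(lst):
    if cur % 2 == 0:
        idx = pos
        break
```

First even number index in [16, 13, 14, 10, 13, 10]
`idx` takes the values: -1 → 0

Answer: 0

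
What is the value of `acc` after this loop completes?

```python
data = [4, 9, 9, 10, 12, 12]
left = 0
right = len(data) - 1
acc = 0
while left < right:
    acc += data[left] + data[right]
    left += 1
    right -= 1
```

Sum of pairs from ends
`acc` takes the values: 0 → 16 → 37 → 56

Answer: 56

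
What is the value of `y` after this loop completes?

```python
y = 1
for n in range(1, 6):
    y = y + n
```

Start at 1, add 1 through 5
`y` takes the values: 1 → 2 → 4 → 7 → 11 → 16

Answer: 16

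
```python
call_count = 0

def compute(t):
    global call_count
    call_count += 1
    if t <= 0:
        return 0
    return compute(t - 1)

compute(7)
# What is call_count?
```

Linear recursion stepping by 1: 8 calls from t=7 down to ≤0.

Answer: 8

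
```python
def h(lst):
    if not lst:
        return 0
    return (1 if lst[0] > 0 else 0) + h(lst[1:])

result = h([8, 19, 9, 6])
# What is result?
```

Count of positive elements in [8, 19, 9, 6] = 4

Answer: 4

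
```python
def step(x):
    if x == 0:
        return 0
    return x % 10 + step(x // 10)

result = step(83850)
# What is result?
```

Sum of digits of 83850: 0 + 5 + 8 + 3 + 8 = 24

Answer: 24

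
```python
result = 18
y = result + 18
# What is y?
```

Trace:
`result = 18` → result = 18
`y = result + 18` → y = 36
So y = 36

Answer: 36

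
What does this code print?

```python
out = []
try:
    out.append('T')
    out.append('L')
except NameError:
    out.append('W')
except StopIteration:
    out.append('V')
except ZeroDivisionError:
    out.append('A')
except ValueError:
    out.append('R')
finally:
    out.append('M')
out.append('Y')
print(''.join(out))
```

Execution trace: 'T' (try body) → 'L' (try body, no exception) → 'M' (finally) → 'Y' (after the try/except). Output: TLMY

Answer: TLMY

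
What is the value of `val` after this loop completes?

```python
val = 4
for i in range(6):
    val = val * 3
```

Multiply by 3, 6 times: 4 * 3^6 = 2916
`val` takes the values: 4 → 12 → 36 → 108 → 324 → 972 → 2916

Answer: 2916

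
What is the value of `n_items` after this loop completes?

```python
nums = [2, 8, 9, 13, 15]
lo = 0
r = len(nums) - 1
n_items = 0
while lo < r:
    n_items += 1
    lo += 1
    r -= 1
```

Iterations until pointers meet (list length 5)
`n_items` takes the values: 0 → 1 → 2

Answer: 2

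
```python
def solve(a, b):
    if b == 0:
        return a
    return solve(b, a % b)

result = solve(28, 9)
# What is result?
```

solve(28, 9) -> solve(9, 1) -> solve(1, 0) -> 1

Answer: 1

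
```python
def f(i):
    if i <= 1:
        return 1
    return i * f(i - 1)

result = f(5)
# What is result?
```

f(5) = 5 * 4 * 3 * 2 * 1 = 120

Answer: 120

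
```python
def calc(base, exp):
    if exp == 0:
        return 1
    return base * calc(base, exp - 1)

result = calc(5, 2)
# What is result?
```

calc(5, 2) = 5 * 5 = 25

Answer: 25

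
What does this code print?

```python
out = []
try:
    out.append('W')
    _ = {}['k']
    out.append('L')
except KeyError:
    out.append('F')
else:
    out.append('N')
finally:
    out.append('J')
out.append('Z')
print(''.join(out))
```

Execution trace: 'W' (try body) → 'F' (except KeyError) → 'J' (finally) → 'Z' (after the try/except). Output: WFJZ

Answer: WFJZ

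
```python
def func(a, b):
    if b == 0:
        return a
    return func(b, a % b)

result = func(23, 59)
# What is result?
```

func(23, 59) -> func(59, 23) -> func(23, 13) -> func(13, 10) -> func(10, 3) -> func(3, 1) -> func(1, 0) -> 1

Answer: 1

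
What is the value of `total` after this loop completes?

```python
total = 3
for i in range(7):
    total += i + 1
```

Start at 3, add 1 to 7 = 31
`total` takes the values: 3 → 4 → 6 → 9 → 13 → 18 → 24 → 31

Answer: 31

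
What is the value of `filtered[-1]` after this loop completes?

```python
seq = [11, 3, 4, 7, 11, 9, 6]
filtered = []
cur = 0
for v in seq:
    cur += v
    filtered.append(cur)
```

Cumulative sum ends at 51
`filtered` takes the values: [] → [11] → [11, 14] → [11, 14, 18] → [11, 14, 18, 25] → [11, 14, 18, 25, 36] → [11, 14, 18, 25, 36, 45] → [11, 14, 18, 25, 36, 45, 51]
So `filtered[-1]` = 51

Answer: 51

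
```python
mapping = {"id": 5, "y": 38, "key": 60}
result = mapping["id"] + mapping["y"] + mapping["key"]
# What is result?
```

Trace:
`mapping = {"id": 5, "y": 38, "key": 60}` → mapping = {'id': 5, 'y': 38, 'key': 60}
`result = mapping["id"] + mapping["y"] + mapping["key"]` → result = 103
So result = 103

Answer: 103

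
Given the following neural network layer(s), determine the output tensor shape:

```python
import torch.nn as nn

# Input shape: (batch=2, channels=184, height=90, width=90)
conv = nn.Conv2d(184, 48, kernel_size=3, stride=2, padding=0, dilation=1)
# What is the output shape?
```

Input: (2, 184, 90, 90) -> Output: (2, 48, 44, 44)

Answer: (2, 48, 44, 44)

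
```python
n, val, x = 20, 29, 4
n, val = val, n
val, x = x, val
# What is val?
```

Trace:
`n, val, x = 20, 29, 4` → n = 20; val = 29; x = 4
`n, val = val, n` → n = 29; val = 20
`val, x = x, val` → val = 4; x = 20
So val = 4

Answer: 4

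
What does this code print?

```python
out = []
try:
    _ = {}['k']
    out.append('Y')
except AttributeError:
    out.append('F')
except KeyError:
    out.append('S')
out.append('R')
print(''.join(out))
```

Execution trace: 'S' (except KeyError) → 'R' (after the try/except). Output: SR

Answer: SR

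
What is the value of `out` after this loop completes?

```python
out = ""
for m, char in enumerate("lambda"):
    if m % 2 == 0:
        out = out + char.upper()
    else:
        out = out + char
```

Uppercase even positions in 'lambda'
`out` takes the values: "" → "L" → "La" → "LaM" → "LaMb" → "LaMbD" → "LaMbDa"

Answer: "LaMbDa"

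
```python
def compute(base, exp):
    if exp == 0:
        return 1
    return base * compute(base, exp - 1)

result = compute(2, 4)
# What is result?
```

compute(2, 4) = 2 * 2 * 2 * 2 = 16

Answer: 16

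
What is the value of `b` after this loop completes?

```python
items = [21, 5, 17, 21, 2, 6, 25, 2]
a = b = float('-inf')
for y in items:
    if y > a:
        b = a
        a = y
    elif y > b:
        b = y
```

Second largest (with repeats) in [21, 5, 17, 21, 2, 6, 25, 2]
`b` takes the values: -inf → 5 → 17 → 21

Answer: 21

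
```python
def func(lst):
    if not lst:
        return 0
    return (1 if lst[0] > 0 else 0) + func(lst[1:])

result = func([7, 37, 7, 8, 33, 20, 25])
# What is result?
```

Count of positive elements in [7, 37, 7, 8, 33, 20, 25] = 7

Answer: 7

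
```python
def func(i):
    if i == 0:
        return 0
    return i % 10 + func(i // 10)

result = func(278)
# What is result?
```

Sum of digits of 278: 8 + 7 + 2 = 17

Answer: 17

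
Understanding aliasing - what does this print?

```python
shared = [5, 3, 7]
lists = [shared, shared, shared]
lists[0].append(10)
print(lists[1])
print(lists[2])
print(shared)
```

Key concept: list of same reference.
Step by step:
`shared = [5, 3, 7]` → shared = [5, 3, 7]
`lists = [shared, shared, shared]` → lists = [[5, 3, 7], [5, 3, 7], [5, 3, 7]]
`lists[0].append(10)` → shared = [5, 3, 7, 10]; lists = [[5, 3, 7, 10], [5, 3, 7, 10], [5, 3, 7, 10]]
`print(lists[1])` → prints [5, 3, 7, 10]
`print(lists[2])` → prints [5, 3, 7, 10]
`print(shared)` → prints [5, 3, 7, 10]

Answer:
[5, 3, 7, 10]
[5, 3, 7, 10]
[5, 3, 7, 10]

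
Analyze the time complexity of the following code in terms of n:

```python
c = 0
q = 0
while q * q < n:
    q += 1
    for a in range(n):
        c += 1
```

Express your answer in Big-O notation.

Each loop level contributes: √n × n. Multiplying the contributions gives O(n√n).

Answer: O(n√n)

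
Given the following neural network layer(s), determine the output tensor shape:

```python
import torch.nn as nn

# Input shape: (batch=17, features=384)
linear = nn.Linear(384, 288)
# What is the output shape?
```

Input: (17, 384) -> Output: (17, 288)

Answer: (17, 288)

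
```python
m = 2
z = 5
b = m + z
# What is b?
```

Trace:
`m = 2` → m = 2
`z = 5` → z = 5
`b = m + z` → b = 7
So b = 7

Answer: 7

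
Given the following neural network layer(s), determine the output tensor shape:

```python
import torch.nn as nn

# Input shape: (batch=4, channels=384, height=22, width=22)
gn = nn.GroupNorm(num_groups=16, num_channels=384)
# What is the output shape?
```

Input: (4, 384, 22, 22) -> Output: (4, 384, 22, 22)

Answer: (4, 384, 22, 22)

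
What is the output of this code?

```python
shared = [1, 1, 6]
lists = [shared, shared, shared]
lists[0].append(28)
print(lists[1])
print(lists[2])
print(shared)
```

Key concept: list of same reference.
Step by step:
`shared = [1, 1, 6]` → shared = [1, 1, 6]
`lists = [shared, shared, shared]` → lists = [[1, 1, 6], [1, 1, 6], [1, 1, 6]]
`lists[0].append(28)` → shared = [1, 1, 6, 28]; lists = [[1, 1, 6, 28], [1, 1, 6, 28], [1, 1, 6, 28]]
`print(lists[1])` → prints [1, 1, 6, 28]
`print(lists[2])` → prints [1, 1, 6, 28]
`print(shared)` → prints [1, 1, 6, 28]

Answer:
[1, 1, 6, 28]
[1, 1, 6, 28]
[1, 1, 6, 28]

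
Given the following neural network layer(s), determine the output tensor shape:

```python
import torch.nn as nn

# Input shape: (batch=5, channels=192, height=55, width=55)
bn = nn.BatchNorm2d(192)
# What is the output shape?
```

Input: (5, 192, 55, 55) -> Output: (5, 192, 55, 55)

Answer: (5, 192, 55, 55)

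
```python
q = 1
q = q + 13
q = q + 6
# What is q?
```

Trace:
`q = 1` → q = 1
`q = q + 13` → q = 14
`q = q + 6` → q = 20
So q = 20

Answer: 20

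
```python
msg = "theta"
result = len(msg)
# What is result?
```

Trace:
`msg = "theta"` → msg = 'theta'
`result = len(msg)` → result = 5
So result = 5

Answer: 5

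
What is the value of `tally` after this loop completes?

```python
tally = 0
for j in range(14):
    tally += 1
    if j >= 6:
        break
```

Loop breaks when j reaches 6, tally is 7
`tally` takes the values: 0 → 1 → 2 → 3 → 4 → 5 → 6 → 7

Answer: 7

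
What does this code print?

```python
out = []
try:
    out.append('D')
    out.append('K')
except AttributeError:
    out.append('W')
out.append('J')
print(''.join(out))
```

Execution trace: 'D' (try body) → 'K' (try body, no exception) → 'J' (after the try/except). Output: DKJ

Answer: DKJ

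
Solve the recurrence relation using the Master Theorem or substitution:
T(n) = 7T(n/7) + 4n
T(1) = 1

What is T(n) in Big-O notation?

By Master Theorem: a=7, b=7, f(n)=4n. Since log_7(7) = 1 and f(n) = Θ(n^1), Case 2 applies. T(n) = O(n log n).

Answer: O(n log n)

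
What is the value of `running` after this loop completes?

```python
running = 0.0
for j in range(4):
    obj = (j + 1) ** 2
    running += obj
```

Sum of squared losses 1² + 2² + ... + 4²
`running` takes the values: 0.0 → 1.0 → 5.0 → 14.0 → 30.0

Answer: 30.0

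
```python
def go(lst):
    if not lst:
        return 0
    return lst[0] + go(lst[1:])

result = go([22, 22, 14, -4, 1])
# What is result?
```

22 + 22 + 14 + (-4) + 1 + 0 = 55

Answer: 55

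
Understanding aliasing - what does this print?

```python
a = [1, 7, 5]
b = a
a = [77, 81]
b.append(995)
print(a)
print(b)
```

Key concept: rebinding vs mutation: a is rebound to a new list, b still points at the original.
Step by step:
`a = [1, 7, 5]` → a = [1, 7, 5]
`b = a` → b = [1, 7, 5] (same object as a)
`a = [77, 81]` → a = [77, 81]
`b.append(995)` → b = [1, 7, 5, 995]
`print(a)` → prints [77, 81]
`print(b)` → prints [1, 7, 5, 995]

Answer:
[77, 81]
[1, 7, 5, 995]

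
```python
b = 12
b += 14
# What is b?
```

Trace:
`b = 12` → b = 12
`b += 14` → b = 26
So b = 26

Answer: 26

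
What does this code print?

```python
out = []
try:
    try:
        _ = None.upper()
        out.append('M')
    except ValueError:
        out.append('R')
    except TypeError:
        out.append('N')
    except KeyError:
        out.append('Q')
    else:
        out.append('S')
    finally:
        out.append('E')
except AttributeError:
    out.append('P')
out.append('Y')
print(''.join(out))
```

Execution trace: 'E' (finally) → 'P' (outer except AttributeError) → 'Y' (after the try/except). Output: EPY

Answer: EPY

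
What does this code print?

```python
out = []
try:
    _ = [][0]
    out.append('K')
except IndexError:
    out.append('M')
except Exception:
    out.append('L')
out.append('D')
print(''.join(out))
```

Execution trace: 'M' (except IndexError) → 'D' (after the try/except). Output: MD

Answer: MD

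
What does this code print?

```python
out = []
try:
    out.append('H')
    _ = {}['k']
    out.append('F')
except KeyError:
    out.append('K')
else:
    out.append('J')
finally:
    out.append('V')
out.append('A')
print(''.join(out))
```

Execution trace: 'H' (try body) → 'K' (except KeyError) → 'V' (finally) → 'A' (after the try/except). Output: HKVA

Answer: HKVA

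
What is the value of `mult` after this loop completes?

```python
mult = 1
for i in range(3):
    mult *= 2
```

2^3 = 8
`mult` takes the values: 1 → 2 → 4 → 8

Answer: 8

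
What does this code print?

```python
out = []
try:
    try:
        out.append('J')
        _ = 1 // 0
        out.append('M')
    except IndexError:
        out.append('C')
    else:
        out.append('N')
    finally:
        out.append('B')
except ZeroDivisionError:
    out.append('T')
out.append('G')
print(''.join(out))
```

Execution trace: 'J' (try body) → 'B' (finally) → 'T' (outer except ZeroDivisionError) → 'G' (after the try/except). Output: JBTG

Answer: JBTG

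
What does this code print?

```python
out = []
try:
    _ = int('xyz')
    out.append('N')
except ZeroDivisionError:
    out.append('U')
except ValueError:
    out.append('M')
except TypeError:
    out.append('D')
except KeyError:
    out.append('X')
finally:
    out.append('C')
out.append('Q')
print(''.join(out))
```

Execution trace: 'M' (except ValueError) → 'C' (finally) → 'Q' (after the try/except). Output: MCQ

Answer: MCQ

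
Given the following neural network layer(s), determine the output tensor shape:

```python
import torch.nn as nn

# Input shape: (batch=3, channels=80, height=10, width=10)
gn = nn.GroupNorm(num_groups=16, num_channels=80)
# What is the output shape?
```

Input: (3, 80, 10, 10) -> Output: (3, 80, 10, 10)

Answer: (3, 80, 10, 10)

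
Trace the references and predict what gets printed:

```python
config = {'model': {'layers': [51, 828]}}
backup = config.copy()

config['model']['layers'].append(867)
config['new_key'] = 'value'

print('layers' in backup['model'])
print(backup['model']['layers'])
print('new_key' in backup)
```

Key concept: shallow copy gotcha with nested dict.
Step by step:
`config = {'model': {'layers': [51, 828]}}` → config = {'model': {'layers': [51, 828]}}
`backup = config.copy()` → backup = {'model': {'layers': [51, 828]}}
`config['model']['layers'].append(867)` → config = {'model': {'layers': [51, 828, 867]}}; backup = {'model': {'layers': [51, 828, 867]}}
`config['new_key'] = 'value'` → config = {'model': {'layers': [51, 828, 867]}, 'new_key': 'value'}
`print('layers' in backup['model'])` → prints True
`print(backup['model']['layers'])` → prints [51, 828, 867]
`print('new_key' in backup)` → prints False

Answer:
True
[51, 828, 867]
False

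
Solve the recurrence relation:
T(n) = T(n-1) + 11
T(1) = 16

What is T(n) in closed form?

Unrolling: T(n) = T(1) + 11·(n-1) = 16 + 11(n-1) = 11n + 5.

Answer: T(n) = 11n + 5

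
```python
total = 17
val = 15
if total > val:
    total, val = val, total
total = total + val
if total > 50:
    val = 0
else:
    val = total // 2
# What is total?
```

Trace:
`total = 17` → total = 17
`val = 15` → val = 15
`if total > val: ...` → total > val is True → total = 15; val = 17
`total = total + val` → total = 32
`if total > 50: ...` → total > 50 is False, take else branch → val = 16
So total = 32

Answer: 32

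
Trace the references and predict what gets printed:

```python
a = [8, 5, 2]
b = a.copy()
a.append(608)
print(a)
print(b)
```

Key concept: list.copy() creates independent copy.
Step by step:
`a = [8, 5, 2]` → a = [8, 5, 2]
`b = a.copy()` → b = [8, 5, 2]
`a.append(608)` → a = [8, 5, 2, 608]
`print(a)` → prints [8, 5, 2, 608]
`print(b)` → prints [8, 5, 2]

Answer:
[8, 5, 2, 608]
[8, 5, 2]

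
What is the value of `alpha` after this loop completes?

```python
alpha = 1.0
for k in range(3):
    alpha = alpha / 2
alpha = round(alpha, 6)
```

Halving LR 3 times: 1 / 2^3
`alpha` takes the values: 1.0 → 0.5 → 0.25 → 0.125

Answer: 0.125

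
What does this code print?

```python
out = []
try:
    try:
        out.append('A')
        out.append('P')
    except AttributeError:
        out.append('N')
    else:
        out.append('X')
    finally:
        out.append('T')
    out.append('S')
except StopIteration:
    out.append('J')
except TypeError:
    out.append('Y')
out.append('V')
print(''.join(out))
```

Execution trace: 'A' (inner try body) → 'P' (inner try body, no exception) → 'X' (inner else) → 'T' (inner finally) → 'S' (try body, no exception) → 'V' (after the try/except). Output: APXTSV

Answer: APXTSV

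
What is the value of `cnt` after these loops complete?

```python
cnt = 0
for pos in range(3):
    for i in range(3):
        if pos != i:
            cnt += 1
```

3² - 3 (exclude diagonal)
`cnt` takes the values: 0 → 1 → 2 → 3 → 4 → 5 → 6

Answer: 6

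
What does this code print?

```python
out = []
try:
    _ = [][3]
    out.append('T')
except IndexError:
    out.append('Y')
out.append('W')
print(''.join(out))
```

Execution trace: 'Y' (except IndexError) → 'W' (after the try/except). Output: YW

Answer: YW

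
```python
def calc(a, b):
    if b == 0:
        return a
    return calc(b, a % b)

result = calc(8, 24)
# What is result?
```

calc(8, 24) -> calc(24, 8) -> calc(8, 0) -> 8

Answer: 8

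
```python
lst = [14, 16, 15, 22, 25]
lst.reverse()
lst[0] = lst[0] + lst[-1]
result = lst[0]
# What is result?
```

Trace:
`lst = [14, 16, 15, 22, 25]` → lst = [14, 16, 15, 22, 25]
`lst.reverse()` → lst = [25, 22, 15, 16, 14]
`lst[0] = lst[0] + lst[-1]` → lst = [39, 22, 15, 16, 14]
`result = lst[0]` → result = 39
So result = 39

Answer: 39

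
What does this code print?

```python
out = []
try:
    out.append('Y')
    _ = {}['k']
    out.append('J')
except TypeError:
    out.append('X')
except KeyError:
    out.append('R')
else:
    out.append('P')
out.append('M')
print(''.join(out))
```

Execution trace: 'Y' (try body) → 'R' (except KeyError) → 'M' (after the try/except). Output: YRM

Answer: YRM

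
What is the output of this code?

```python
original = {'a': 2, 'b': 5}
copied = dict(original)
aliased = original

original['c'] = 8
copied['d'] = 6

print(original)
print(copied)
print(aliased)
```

Key concept: dict() creates copy, assignment creates alias.
Step by step:
`original = {'a': 2, 'b': 5}` → original = {'a': 2, 'b': 5}
`copied = dict(original)` → copied = {'a': 2, 'b': 5}
`aliased = original` → aliased = {'a': 2, 'b': 5} (same object as original)
`original['c'] = 8` → original = {'a': 2, 'b': 5, 'c': 8} (same object as aliased); aliased = {'a': 2, 'b': 5, 'c': 8} (same object as original)
`copied['d'] = 6` → copied = {'a': 2, 'b': 5, 'd': 6}
`print(original)` → prints {'a': 2, 'b': 5, 'c': 8}
`print(copied)` → prints {'a': 2, 'b': 5, 'd': 6}
`print(aliased)` → prints {'a': 2, 'b': 5, 'c': 8}

Answer:
{'a': 2, 'b': 5, 'c': 8}
{'a': 2, 'b': 5, 'd': 6}
{'a': 2, 'b': 5, 'c': 8}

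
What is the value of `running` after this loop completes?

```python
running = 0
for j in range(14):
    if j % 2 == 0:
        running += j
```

Sum of even numbers 0 to 13
`running` takes the values: 0 → 2 → 6 → 12 → 20 → 30 → 42

Answer: 42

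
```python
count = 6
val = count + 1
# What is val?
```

Trace:
`count = 6` → count = 6
`val = count + 1` → val = 7
So val = 7

Answer: 7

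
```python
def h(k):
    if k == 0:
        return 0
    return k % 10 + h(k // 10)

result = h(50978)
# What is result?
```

Sum of digits of 50978: 8 + 7 + 9 + 0 + 5 = 29

Answer: 29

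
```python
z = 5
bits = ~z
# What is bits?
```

Trace:
`z = 5` → z = 5
`bits = ~z` → bits = -6
So bits = -6

Answer: -6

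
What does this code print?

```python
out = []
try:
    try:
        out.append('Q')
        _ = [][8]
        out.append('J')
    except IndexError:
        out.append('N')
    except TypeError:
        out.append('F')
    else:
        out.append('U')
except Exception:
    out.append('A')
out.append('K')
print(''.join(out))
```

Execution trace: 'Q' (inner try body) → 'N' (inner except IndexError) → 'K' (after the try/except). Output: QNK

Answer: QNK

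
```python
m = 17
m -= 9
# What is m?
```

Trace:
`m = 17` → m = 17
`m -= 9` → m = 8
So m = 8

Answer: 8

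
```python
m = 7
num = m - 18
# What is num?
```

Trace:
`m = 7` → m = 7
`num = m - 18` → num = -11
So num = -11

Answer: -11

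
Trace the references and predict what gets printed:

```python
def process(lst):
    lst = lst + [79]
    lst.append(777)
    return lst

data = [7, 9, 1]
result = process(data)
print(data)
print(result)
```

Key concept: rebinding parameter vs mutation.
Step by step:
`data = [7, 9, 1]` → data = [7, 9, 1]
`result = process(data)` → result = [7, 9, 1, 79, 777]
`print(data)` → prints [7, 9, 1]
`print(result)` → prints [7, 9, 1, 79, 777]

Answer:
[7, 9, 1]
[7, 9, 1, 79, 777]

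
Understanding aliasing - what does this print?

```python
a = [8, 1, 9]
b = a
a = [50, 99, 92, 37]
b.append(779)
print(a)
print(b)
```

Key concept: rebinding vs mutation: a is rebound to a new list, b still points at the original.
Step by step:
`a = [8, 1, 9]` → a = [8, 1, 9]
`b = a` → b = [8, 1, 9] (same object as a)
`a = [50, 99, 92, 37]` → a = [50, 99, 92, 37]
`b.append(779)` → b = [8, 1, 9, 779]
`print(a)` → prints [50, 99, 92, 37]
`print(b)` → prints [8, 1, 9, 779]

Answer:
[50, 99, 92, 37]
[8, 1, 9, 779]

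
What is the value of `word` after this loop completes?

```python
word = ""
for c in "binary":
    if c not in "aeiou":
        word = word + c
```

Remove vowels from 'binary'
`word` takes the values: "" → "b" → "bn" → "bnr" → "bnry"

Answer: "bnry"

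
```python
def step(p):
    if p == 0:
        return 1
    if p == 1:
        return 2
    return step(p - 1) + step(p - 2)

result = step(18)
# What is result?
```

Build up from base cases: step(0)=1, step(1)=2, step(2)=3, step(3)=5, step(4)=8, step(5)=13, step(6)=21, ..., step(18)=6765

Answer: 6765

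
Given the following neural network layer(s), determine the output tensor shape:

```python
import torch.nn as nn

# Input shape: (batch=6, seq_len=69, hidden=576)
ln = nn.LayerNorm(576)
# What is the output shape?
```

Input: (6, 69, 576) -> Output: (6, 69, 576)

Answer: (6, 69, 576)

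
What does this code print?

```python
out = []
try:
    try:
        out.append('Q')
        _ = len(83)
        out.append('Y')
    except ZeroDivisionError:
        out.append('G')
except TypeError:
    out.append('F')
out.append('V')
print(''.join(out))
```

Execution trace: 'Q' (try body) → 'F' (outer except TypeError) → 'V' (after the try/except). Output: QFV

Answer: QFV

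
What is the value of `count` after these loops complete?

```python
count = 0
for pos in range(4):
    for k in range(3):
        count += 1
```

4 * 3 = 12
`count` takes the values: 0 → 1 → 2 → 3 → 4 → 5 → 6 → 7 → 8 → 9 → 10 → 11 → 12

Answer: 12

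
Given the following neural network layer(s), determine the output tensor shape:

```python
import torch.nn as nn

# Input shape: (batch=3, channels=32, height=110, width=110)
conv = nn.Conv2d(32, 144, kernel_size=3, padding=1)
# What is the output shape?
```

Input: (3, 32, 110, 110) -> Output: (3, 144, 110, 110)

Answer: (3, 144, 110, 110)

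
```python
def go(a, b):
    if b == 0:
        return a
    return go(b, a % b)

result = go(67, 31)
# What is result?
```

go(67, 31) -> go(31, 5) -> go(5, 1) -> go(1, 0) -> 1

Answer: 1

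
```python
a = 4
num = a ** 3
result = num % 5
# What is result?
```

Trace:
`a = 4` → a = 4
`num = a ** 3` → num = 64
`result = num % 5` → result = 4
So result = 4

Answer: 4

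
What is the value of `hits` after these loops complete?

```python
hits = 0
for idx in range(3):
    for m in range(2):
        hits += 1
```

3 * 2 = 6
`hits` takes the values: 0 → 1 → 2 → 3 → 4 → 5 → 6

Answer: 6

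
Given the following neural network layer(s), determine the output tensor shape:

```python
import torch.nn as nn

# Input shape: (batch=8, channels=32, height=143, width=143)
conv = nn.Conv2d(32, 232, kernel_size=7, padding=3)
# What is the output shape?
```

Input: (8, 32, 143, 143) -> Output: (8, 232, 143, 143)

Answer: (8, 232, 143, 143)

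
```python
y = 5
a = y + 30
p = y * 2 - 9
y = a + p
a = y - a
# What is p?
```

Trace:
`y = 5` → y = 5
`a = y + 30` → a = 35
`p = y * 2 - 9` → p = 1
`y = a + p` → y = 36
`a = y - a` → a = 1
So p = 1

Answer: 1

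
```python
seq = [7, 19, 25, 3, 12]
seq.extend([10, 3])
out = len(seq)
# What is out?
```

Trace:
`seq = [7, 19, 25, 3, 12]` → seq = [7, 19, 25, 3, 12]
`seq.extend([10, 3])` → seq = [7, 19, 25, 3, 12, 10, 3]
`out = len(seq)` → out = 7
So out = 7

Answer: 7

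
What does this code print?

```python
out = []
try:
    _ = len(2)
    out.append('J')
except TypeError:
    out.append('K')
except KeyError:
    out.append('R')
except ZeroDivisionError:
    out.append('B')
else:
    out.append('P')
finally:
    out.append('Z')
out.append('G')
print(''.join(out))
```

Execution trace: 'K' (except TypeError) → 'Z' (finally) → 'G' (after the try/except). Output: KZG

Answer: KZG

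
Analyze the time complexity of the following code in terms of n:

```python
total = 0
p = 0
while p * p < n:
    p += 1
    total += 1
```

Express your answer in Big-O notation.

Each loop level contributes: √n. Multiplying the contributions gives O(√n).

Answer: O(√n)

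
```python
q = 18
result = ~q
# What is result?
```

Trace:
`q = 18` → q = 18
`result = ~q` → result = -19
So result = -19

Answer: -19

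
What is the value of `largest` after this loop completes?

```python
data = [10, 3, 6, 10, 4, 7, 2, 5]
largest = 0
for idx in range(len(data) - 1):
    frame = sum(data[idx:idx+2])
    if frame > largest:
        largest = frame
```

Max sum of 2-element window in [10, 3, 6, 10, 4, 7, 2, 5]
`largest` takes the values: 0 → 13 → 16

Answer: 16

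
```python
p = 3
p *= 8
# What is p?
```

Trace:
`p = 3` → p = 3
`p *= 8` → p = 24
So p = 24

Answer: 24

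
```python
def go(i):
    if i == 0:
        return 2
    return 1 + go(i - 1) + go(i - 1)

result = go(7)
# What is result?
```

go(i) = 1 + 2·go(i-1), go(0)=2. Closed form: (2+1)·2^7 - 1 = 383.

Answer: 383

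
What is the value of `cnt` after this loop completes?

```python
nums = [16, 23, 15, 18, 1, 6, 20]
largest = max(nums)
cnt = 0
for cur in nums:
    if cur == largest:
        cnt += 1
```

Count of max value 23 in [16, 23, 15, 18, 1, 6, 20]
`cnt` takes the values: 0 → 1

Answer: 1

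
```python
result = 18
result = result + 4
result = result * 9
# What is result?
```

Trace:
`result = 18` → result = 18
`result = result + 4` → result = 22
`result = result * 9` → result = 198
So result = 198

Answer: 198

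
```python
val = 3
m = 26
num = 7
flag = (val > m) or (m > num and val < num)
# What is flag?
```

Trace:
`val = 3` → val = 3
`m = 26` → m = 26
`num = 7` → num = 7
`flag = (val > m) or (m > num and val < num)` → flag = True
So flag = True

Answer: True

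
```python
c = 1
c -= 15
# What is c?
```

Trace:
`c = 1` → c = 1
`c -= 15` → c = -14
So c = -14

Answer: -14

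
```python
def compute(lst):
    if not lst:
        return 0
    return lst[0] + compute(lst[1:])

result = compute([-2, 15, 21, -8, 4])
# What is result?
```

(-2) + 15 + 21 + (-8) + 4 + 0 = 30

Answer: 30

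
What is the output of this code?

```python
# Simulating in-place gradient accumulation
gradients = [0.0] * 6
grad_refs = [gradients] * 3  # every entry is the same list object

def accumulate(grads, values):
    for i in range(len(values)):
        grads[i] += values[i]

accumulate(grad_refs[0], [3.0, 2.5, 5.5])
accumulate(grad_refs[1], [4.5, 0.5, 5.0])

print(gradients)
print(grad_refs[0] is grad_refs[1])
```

Key concept: gradient accumulation aliasing.
Step by step:
`gradients = [0.0] * 6` → gradients = [0.0, 0.0, 0.0, 0.0, 0.0, 0.0]
`grad_refs = [gradients] * 3` → grad_refs = [[0.0, 0.0, 0.0, 0.0, 0.0, 0.0], [0.0, 0.0, 0.0, 0.0, 0.0, 0.0], [0.0, 0.0, 0.0, 0.0, 0.0, 0.0]]
`accumulate(grad_refs[0], [3.0, 2.5, 5.5])` → gradients = [3.0, 2.5, 5.5, 0.0, 0.0, 0.0]; grad_refs = [[3.0, 2.5, 5.5, 0.0, 0.0, 0.0], [3.0, 2.5, 5.5, 0.0, 0.0, 0.0], [3.0, 2.5, 5.5, 0.0, 0.0, 0.0]]
`accumulate(grad_refs[1], [4.5, 0.5, 5.0])` → gradients = [7.5, 3.0, 10.5, 0.0, 0.0, 0.0]; grad_refs = [[7.5, 3.0, 10.5, 0.0, 0.0, 0.0], [7.5, 3.0, 10.5, 0.0, 0.0, 0.0], [7.5, 3.0, 10.5, 0.0, 0.0, 0.0]]
`print(gradients)` → prints [7.5, 3.0, 10.5, 0.0, 0.0, 0.0]
`print(grad_refs[0] is grad_refs[1])` → prints True

Answer:
[7.5, 3.0, 10.5, 0.0, 0.0, 0.0]
True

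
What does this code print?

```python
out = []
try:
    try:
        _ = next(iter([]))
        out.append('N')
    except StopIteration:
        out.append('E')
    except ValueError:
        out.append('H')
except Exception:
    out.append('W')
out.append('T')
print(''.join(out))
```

Execution trace: 'E' (inner except StopIteration) → 'T' (after the try/except). Output: ET

Answer: ET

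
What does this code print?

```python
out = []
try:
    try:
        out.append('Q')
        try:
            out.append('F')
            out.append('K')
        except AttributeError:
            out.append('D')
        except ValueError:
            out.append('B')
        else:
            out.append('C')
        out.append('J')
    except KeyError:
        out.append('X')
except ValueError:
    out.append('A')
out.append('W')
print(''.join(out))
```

Execution trace: 'Q' (try body) → 'F' (inner try body) → 'K' (inner try body, no exception) → 'C' (inner else) → 'J' (try body, no exception) → 'W' (after the try/except). Output: QFKCJW

Answer: QFKCJW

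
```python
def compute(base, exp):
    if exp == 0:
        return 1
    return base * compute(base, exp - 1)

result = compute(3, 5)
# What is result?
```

compute(3, 5) = 3 * 3 * 3 * 3 * 3 = 243

Answer: 243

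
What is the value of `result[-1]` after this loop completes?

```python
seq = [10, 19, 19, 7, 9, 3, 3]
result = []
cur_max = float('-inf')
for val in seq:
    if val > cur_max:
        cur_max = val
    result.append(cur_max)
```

Running max ends at 19
`result` takes the values: [] → [10] → [10, 19] → [10, 19, 19] → [10, 19, 19, 19] → [10, 19, 19, 19, 19] → [10, 19, 19, 19, 19, 19] → [10, 19, 19, 19, 19, 19, 19]
So `result[-1]` = 19

Answer: 19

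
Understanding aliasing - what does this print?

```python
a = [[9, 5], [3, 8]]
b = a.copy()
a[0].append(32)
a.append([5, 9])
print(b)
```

Key concept: shallow copy with nested lists.
Step by step:
`a = [[9, 5], [3, 8]]` → a = [[9, 5], [3, 8]]
`b = a.copy()` → b = [[9, 5], [3, 8]]
`a[0].append(32)` → a = [[9, 5, 32], [3, 8]]; b = [[9, 5, 32], [3, 8]]
`a.append([5, 9])` → a = [[9, 5, 32], [3, 8], [5, 9]]
`print(b)` → prints [[9, 5, 32], [3, 8]]

Answer: [[9, 5, 32], [3, 8]]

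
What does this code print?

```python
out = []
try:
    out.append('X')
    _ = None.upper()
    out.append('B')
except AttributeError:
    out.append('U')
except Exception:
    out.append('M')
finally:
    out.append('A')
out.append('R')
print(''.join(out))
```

Execution trace: 'X' (try body) → 'U' (except AttributeError) → 'A' (finally) → 'R' (after the try/except). Output: XUAR

Answer: XUAR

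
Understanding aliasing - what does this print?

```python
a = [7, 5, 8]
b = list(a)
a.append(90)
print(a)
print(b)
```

Key concept: list() constructor creates copy.
Step by step:
`a = [7, 5, 8]` → a = [7, 5, 8]
`b = list(a)` → b = [7, 5, 8]
`a.append(90)` → a = [7, 5, 8, 90]
`print(a)` → prints [7, 5, 8, 90]
`print(b)` → prints [7, 5, 8]

Answer:
[7, 5, 8, 90]
[7, 5, 8]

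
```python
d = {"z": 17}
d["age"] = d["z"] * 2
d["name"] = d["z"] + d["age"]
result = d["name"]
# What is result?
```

Trace:
`d = {"z": 17}` → d = {'z': 17}
`d["age"] = d["z"] * 2` → d = {'z': 17, 'age': 34}
`d["name"] = d["z"] + d["age"]` → d = {'z': 17, 'age': 34, 'name': 51}
`result = d["name"]` → result = 51
So result = 51

Answer: 51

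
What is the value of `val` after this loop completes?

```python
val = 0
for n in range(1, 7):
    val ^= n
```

XOR of 1 to 6
`val` takes the values: 0 → 1 → 3 → 0 → 4 → 1 → 7

Answer: 7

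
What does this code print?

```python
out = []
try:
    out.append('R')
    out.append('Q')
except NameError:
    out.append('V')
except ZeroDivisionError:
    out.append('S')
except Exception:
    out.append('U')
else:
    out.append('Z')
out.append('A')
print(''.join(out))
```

Execution trace: 'R' (try body) → 'Q' (try body, no exception) → 'Z' (else) → 'A' (after the try/except). Output: RQZA

Answer: RQZA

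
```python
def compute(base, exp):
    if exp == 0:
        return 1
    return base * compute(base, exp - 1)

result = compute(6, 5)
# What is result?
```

compute(6, 5) = 6 * 6 * 6 * 6 * 6 = 7776

Answer: 7776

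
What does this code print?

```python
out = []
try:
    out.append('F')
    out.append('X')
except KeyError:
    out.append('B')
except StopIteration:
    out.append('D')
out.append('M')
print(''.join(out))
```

Execution trace: 'F' (try body) → 'X' (try body, no exception) → 'M' (after the try/except). Output: FXM

Answer: FXM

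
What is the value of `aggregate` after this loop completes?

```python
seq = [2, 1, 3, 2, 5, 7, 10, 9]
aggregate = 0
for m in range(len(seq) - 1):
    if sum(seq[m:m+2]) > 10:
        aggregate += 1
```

Count windows with sum > 10
`aggregate` takes the values: 0 → 1 → 2 → 3

Answer: 3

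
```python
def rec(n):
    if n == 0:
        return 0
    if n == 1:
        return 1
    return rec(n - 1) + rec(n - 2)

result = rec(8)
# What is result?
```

Build up from base cases: rec(0)=0, rec(1)=1, rec(2)=1, rec(3)=2, rec(4)=3, rec(5)=5, rec(6)=8, ..., rec(8)=21

Answer: 21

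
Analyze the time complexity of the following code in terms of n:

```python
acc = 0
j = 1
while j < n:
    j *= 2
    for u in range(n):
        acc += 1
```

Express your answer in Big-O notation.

Each loop level contributes: log n × n. Multiplying the contributions gives O(n log n).

Answer: O(n log n)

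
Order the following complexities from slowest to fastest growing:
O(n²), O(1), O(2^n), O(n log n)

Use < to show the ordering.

Ordered by growth rate: O(1) < O(n log n) < O(n²) < O(2^n)

Answer: O(1) < O(n log n) < O(n²) < O(2^n)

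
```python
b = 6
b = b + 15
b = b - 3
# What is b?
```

Trace:
`b = 6` → b = 6
`b = b + 15` → b = 21
`b = b - 3` → b = 18
So b = 18

Answer: 18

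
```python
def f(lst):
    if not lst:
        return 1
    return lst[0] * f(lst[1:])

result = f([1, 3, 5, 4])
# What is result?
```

Product over [1, 3, 5, 4] = 1 * 3 * 5 * 4 = 60

Answer: 60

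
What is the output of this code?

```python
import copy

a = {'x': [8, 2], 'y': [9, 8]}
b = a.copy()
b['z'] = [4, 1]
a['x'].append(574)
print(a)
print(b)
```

Key concept: shallow copy of dict with mutable values.
Step by step:
`a = {'x': [8, 2], 'y': [9, 8]}` → a = {'x': [8, 2], 'y': [9, 8]}
`b = a.copy()` → b = {'x': [8, 2], 'y': [9, 8]}
`b['z'] = [4, 1]` → b = {'x': [8, 2], 'y': [9, 8], 'z': [4, 1]}
`a['x'].append(574)` → a = {'x': [8, 2, 574], 'y': [9, 8]}; b = {'x': [8, 2, 574], 'y': [9, 8], 'z': [4, 1]}
`print(a)` → prints {'x': [8, 2, 574], 'y': [9, 8]}
`print(b)` → prints {'x': [8, 2, 574], 'y': [9, 8], 'z': [4, 1]}

Answer:
{'x': [8, 2, 574], 'y': [9, 8]}
{'x': [8, 2, 574], 'y': [9, 8], 'z': [4, 1]}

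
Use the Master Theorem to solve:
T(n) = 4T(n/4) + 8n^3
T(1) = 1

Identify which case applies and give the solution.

a=4, b=4, f(n)=8n^3. log_4(4) = 1. Since c=3 > 1 and the regularity condition holds (4(n/4)^3 = (4/4^3)n^3 with 4/4^3 < 1), Case 3 applies: T(n) = Θ(f(n)) = O(n^3).

Answer: O(n^3) - Case 3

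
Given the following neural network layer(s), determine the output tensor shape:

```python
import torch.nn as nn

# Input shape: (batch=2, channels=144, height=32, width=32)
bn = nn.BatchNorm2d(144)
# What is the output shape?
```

Input: (2, 144, 32, 32) -> Output: (2, 144, 32, 32)

Answer: (2, 144, 32, 32)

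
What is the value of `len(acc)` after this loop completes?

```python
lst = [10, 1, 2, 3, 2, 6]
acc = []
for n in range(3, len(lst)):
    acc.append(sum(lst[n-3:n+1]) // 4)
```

Number of 4-element averages
`acc` takes the values: [] → [4] → [4, 2] → [4, 2, 3]
So `len(acc)` = 3

Answer: 3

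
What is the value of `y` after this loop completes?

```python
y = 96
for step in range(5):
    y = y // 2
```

Halve 5 times: 96 // 2^5 = 3
`y` takes the values: 96 → 48 → 24 → 12 → 6 → 3

Answer: 3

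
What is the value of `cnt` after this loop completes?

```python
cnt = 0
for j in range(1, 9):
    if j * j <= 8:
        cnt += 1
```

Count numbers where j² ≤ 8
`cnt` takes the values: 0 → 1 → 2

Answer: 2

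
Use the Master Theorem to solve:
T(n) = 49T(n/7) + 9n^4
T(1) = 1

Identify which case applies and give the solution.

a=49, b=7, f(n)=9n^4. log_7(49) = 2. Since c=4 > 2 and the regularity condition holds (49(n/7)^4 = (49/7^4)n^4 with 49/7^4 < 1), Case 3 applies: T(n) = Θ(f(n)) = O(n^4).

Answer: O(n^4) - Case 3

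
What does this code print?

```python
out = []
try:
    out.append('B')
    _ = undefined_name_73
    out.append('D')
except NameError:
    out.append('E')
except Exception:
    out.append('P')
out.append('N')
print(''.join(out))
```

Execution trace: 'B' (try body) → 'E' (except NameError) → 'N' (after the try/except). Output: BEN

Answer: BEN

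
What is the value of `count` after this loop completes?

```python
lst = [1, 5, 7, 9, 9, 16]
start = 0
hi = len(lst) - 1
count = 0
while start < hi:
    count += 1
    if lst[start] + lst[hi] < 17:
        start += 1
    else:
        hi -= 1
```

Steps to find pair summing to 17
`count` takes the values: 0 → 1 → 2 → 3 → 4 → 5

Answer: 5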